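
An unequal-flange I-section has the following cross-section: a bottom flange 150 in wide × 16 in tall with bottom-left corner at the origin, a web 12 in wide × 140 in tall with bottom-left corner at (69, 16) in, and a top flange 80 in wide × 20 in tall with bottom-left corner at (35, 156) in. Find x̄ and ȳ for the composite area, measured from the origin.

x̄ = 75.00 in, ȳ = 75.58 in

bottom flange: A = 150 × 16 = 2400.00, centroid at (75.00, 8.00).
web: A = 12 × 140 = 1680.00, centroid at (75.00, 86.00).
top flange: A = 80 × 20 = 1600.00, centroid at (75.00, 166.00).
ΣA = 5680.00 in²
ΣAx̄ = (2400.00)(75.00) + (1680.00)(75.00) + (1600.00)(75.00) = 426000.00 in³
ΣAȳ = (2400.00)(8.00) + (1680.00)(86.00) + (1600.00)(166.00) = 429280.00 in³
x̄ = 426000.00 / 5680.00 = 75.00 in
ȳ = 429280.00 / 5680.00 = 75.58 in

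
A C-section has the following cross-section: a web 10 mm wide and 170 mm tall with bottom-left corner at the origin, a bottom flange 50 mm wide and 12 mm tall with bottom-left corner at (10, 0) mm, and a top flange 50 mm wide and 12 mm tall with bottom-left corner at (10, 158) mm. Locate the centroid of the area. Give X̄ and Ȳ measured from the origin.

X̄ = 17.41 mm, Ȳ = 85.00 mm

web: A = 10 × 170 = 1700.00, centroid at (5.00, 85.00).
bottom flange: A = 50 × 12 = 600.00, centroid at (35.00, 6.00).
top flange: A = 50 × 12 = 600.00, centroid at (35.00, 164.00).
ΣA = 2900.00 mm²
ΣAX̄ = (1700.00)(5.00) + (600.00)(35.00) + (600.00)(35.00) = 50500.00 mm³
ΣAȲ = (1700.00)(85.00) + (600.00)(6.00) + (600.00)(164.00) = 246500.00 mm³
X̄ = 50500.00 / 2900.00 = 17.41 mm
Ȳ = 246500.00 / 2900.00 = 85.00 mm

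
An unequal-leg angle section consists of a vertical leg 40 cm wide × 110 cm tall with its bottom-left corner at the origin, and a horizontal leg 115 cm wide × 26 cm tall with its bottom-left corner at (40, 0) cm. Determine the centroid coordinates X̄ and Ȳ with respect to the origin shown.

vertical leg: A = 40 × 110 = 4400.00, centroid at (20.00, 55.00).
horizontal leg: A = 115 × 26 = 2990.00, centroid at (97.50, 13.00).
ΣA = 7390.00 cm²
ΣAX̄ = (4400.00)(20.00) + (2990.00)(97.50) = 379525.00 cm³
ΣAȲ = (4400.00)(55.00) + (2990.00)(13.00) = 280870.00 cm³
X̄ = 379525.00 / 7390.00 = 51.36 cm
Ȳ = 280870.00 / 7390.00 = 38.01 cm

X̄ = 51.36 cm, Ȳ = 38.01 cm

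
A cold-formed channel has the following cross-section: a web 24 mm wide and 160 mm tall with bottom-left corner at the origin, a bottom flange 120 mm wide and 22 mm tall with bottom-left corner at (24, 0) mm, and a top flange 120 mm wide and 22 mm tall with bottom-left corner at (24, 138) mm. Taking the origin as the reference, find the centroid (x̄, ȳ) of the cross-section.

Part | A | x̄ᵢ | ȳᵢ | A·x̄ᵢ | A·ȳᵢ
web | 3840.00 | 12.00 | 80.00 | 46080.00 | 307200.00
bottom flange | 2640.00 | 84.00 | 11.00 | 221760.00 | 29040.00
top flange | 2640.00 | 84.00 | 149.00 | 221760.00 | 393360.00
Σ | 9120.00 |  |  | 489600.00 | 729600.00
x̄ = 489600.00 / 9120.00 = 53.68 mm
ȳ = 729600.00 / 9120.00 = 80.00 mm

x̄ = 53.68 mm, ȳ = 80.00 mm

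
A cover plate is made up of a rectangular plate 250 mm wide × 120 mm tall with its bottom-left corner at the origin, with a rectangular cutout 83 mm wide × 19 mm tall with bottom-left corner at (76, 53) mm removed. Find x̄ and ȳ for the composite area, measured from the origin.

plate: A = 250 × 120 = 30000.00, centroid at (125.00, 60.00).
hole: A = −(83 × 19) = -1577.00, centroid at (117.50, 62.50).
ΣA = 28423.00 mm², ΣAx̄ = 3564702.50 mm³, ΣAȳ = 1701437.50 mm³.
x̄ = 3564702.50/28423.00 = 125.42 mm; ȳ = 1701437.50/28423.00 = 59.86 mm.

x̄ = 125.42 mm, ȳ = 59.86 mm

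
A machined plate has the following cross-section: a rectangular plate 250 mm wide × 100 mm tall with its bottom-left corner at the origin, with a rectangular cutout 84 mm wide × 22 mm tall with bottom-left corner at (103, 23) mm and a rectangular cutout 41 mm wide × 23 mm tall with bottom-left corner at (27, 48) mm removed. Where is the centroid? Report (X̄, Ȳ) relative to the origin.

plate: A = 250 × 100 = 25000.00, centroid at (125.00, 50.00).
hole 1: A = −(84 × 22) = -1848.00, centroid at (145.00, 34.00).
hole 2: A = −(41 × 23) = -943.00, centroid at (47.50, 59.50).
ΣA = 22209.00 mm²
ΣAX̄ = (25000.00)(125.00) + (-1848.00)(145.00) + (-943.00)(47.50) = 2812247.50 mm³
ΣAȲ = (25000.00)(50.00) + (-1848.00)(34.00) + (-943.00)(59.50) = 1131059.50 mm³
X̄ = 2812247.50 / 22209.00 = 126.63 mm
Ȳ = 1131059.50 / 22209.00 = 50.93 mm

X̄ = 126.63 mm, Ȳ = 50.93 mm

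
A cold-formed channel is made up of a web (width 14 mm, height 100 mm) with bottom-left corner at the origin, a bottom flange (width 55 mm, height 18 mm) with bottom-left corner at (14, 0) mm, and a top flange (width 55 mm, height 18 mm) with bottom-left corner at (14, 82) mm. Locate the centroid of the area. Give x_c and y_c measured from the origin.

web: A = 14 × 100 = 1400.00, centroid at (7.00, 50.00).
bottom flange: A = 55 × 18 = 990.00, centroid at (41.50, 9.00).
top flange: A = 55 × 18 = 990.00, centroid at (41.50, 91.00).
ΣA = 3380.00 mm²
ΣAx_c = (1400.00)(7.00) + (990.00)(41.50) + (990.00)(41.50) = 91970.00 mm³
ΣAy_c = (1400.00)(50.00) + (990.00)(9.00) + (990.00)(91.00) = 169000.00 mm³
x_c = 91970.00 / 3380.00 = 27.21 mm
y_c = 169000.00 / 3380.00 = 50.00 mm

x_c = 27.21 mm, y_c = 50.00 mm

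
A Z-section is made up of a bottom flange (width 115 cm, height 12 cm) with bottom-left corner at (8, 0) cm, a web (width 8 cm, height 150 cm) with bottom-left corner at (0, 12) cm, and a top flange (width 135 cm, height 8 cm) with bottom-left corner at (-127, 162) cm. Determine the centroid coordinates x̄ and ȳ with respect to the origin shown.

bottom flange: A = 115 × 12 = 1380.00, centroid at (65.50, 6.00).
web: A = 8 × 150 = 1200.00, centroid at (4.00, 87.00).
top flange: A = 135 × 8 = 1080.00, centroid at (-59.50, 166.00).
ΣA = 3660.00 cm², ΣAx̄ = 30930.00 cm³, ΣAȳ = 291960.00 cm³.
x̄ = 30930.00/3660.00 = 8.45 cm; ȳ = 291960.00/3660.00 = 79.77 cm.

x̄ = 8.45 cm, ȳ = 79.77 cm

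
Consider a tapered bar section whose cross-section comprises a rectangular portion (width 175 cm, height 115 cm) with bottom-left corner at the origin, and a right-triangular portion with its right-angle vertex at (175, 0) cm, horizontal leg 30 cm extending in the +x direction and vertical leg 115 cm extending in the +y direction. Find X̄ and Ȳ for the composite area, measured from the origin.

X̄ = 95.20 cm, Ȳ = 55.99 cm

Part | A | x̄ᵢ | ȳᵢ | A·x̄ᵢ | A·ȳᵢ
rectangular portion | 20125.00 | 87.50 | 57.50 | 1760937.50 | 1157187.50
triangular portion | 1725.00 | 185.00 | 38.33 | 319125.00 | 66125.00
Σ | 21850.00 |  |  | 2080062.50 | 1223312.50
X̄ = 2080062.50 / 21850.00 = 95.20 cm
Ȳ = 1223312.50 / 21850.00 = 55.99 cm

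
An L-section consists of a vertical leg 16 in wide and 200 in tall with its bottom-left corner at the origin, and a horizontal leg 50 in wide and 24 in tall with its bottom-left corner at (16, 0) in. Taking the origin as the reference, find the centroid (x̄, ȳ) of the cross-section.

x̄ = 17.00 in, ȳ = 76.00 in

vertical leg: A = 16 × 200 = 3200.00, centroid at (8.00, 100.00).
horizontal leg: A = 50 × 24 = 1200.00, centroid at (41.00, 12.00).
ΣA = 4400.00 in², ΣAx̄ = 74800.00 in³, ΣAȳ = 334400.00 in³.
x̄ = 74800.00/4400.00 = 17.00 in; ȳ = 334400.00/4400.00 = 76.00 in.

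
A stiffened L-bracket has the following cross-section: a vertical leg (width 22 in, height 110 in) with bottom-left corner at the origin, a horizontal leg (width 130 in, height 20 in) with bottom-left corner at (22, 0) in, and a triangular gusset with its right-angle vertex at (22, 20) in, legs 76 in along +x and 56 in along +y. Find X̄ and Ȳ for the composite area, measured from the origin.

X̄ = 49.46 in, Ȳ = 33.77 in

vertical leg: A = 22 × 110 = 2420.00, centroid at (11.00, 55.00).
horizontal leg: A = 130 × 20 = 2600.00, centroid at (87.00, 10.00).
gusset: A = ½·76·56 = 2128.00, centroid at (47.33, 38.67).
ΣA = 7148.00 in²
ΣAX̄ = (2420.00)(11.00) + (2600.00)(87.00) + (2128.00)(47.33) = 353545.33 in³
ΣAȲ = (2420.00)(55.00) + (2600.00)(10.00) + (2128.00)(38.67) = 241382.67 in³
X̄ = 353545.33 / 7148.00 = 49.46 in
Ȳ = 241382.67 / 7148.00 = 33.77 in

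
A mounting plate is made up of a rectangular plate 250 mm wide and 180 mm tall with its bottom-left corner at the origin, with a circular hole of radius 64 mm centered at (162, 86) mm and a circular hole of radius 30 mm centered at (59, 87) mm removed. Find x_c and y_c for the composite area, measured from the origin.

plate: A = 250 × 180 = 45000.00, centroid at (125.00, 90.00).
hole 1: A = −π·64² = -12867.96, centroid at (162.00, 86.00).
hole 2: A = −π·30² = -2827.43, centroid at (59.00, 87.00).
ΣA = 29304.60 mm²
ΣAx_c = (45000.00)(125.00) + (-12867.96)(162.00) + (-2827.43)(59.00) = 3373571.34 mm³
ΣAy_c = (45000.00)(90.00) + (-12867.96)(86.00) + (-2827.43)(87.00) = 2697368.43 mm³
x_c = 3373571.34 / 29304.60 = 115.12 mm
y_c = 2697368.43 / 29304.60 = 92.05 mm

x_c = 115.12 mm, y_c = 92.05 mm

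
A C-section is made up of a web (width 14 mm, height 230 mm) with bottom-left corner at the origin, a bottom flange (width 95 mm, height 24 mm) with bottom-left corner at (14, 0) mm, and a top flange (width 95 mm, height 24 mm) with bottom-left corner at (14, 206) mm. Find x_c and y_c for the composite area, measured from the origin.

x_c = 38.94 mm, y_c = 115.00 mm

web: A = 14 × 230 = 3220.00, centroid at (7.00, 115.00).
bottom flange: A = 95 × 24 = 2280.00, centroid at (61.50, 12.00).
top flange: A = 95 × 24 = 2280.00, centroid at (61.50, 218.00).
ΣA = 7780.00 mm², ΣAx_c = 302980.00 mm³, ΣAy_c = 894700.00 mm³.
x_c = 302980.00/7780.00 = 38.94 mm; y_c = 894700.00/7780.00 = 115.00 mm.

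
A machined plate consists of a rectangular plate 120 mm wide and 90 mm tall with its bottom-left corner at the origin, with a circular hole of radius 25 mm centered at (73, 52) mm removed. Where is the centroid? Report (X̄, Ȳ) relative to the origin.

plate: A = 120 × 90 = 10800.00, centroid at (60.00, 45.00).
hole: A = −π·25² = -1963.50, centroid at (73.00, 52.00).
ΣA = 8836.50 mm²
ΣAX̄ = (10800.00)(60.00) + (-1963.50)(73.00) = 504664.84 mm³
ΣAȲ = (10800.00)(45.00) + (-1963.50)(52.00) = 383898.24 mm³
X̄ = 504664.84 / 8836.50 = 57.11 mm
Ȳ = 383898.24 / 8836.50 = 43.44 mm

X̄ = 57.11 mm, Ȳ = 43.44 mm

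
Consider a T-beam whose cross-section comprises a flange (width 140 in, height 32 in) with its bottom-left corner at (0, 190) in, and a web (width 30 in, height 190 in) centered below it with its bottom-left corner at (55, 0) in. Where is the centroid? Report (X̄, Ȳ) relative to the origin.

Part | A | x̄ᵢ | ȳᵢ | A·x̄ᵢ | A·ȳᵢ
web | 5700.00 | 70.00 | 95.00 | 399000.00 | 541500.00
flange | 4480.00 | 70.00 | 206.00 | 313600.00 | 922880.00
Σ | 10180.00 |  |  | 712600.00 | 1464380.00
X̄ = 712600.00 / 10180.00 = 70.00 in
Ȳ = 1464380.00 / 10180.00 = 143.85 in

X̄ = 70.00 in, Ȳ = 143.85 in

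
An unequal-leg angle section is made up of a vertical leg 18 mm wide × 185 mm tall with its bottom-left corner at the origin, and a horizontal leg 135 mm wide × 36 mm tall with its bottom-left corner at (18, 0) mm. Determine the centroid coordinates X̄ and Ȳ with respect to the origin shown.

Part | A | x̄ᵢ | ȳᵢ | A·x̄ᵢ | A·ȳᵢ
vertical leg | 3330.00 | 9.00 | 92.50 | 29970.00 | 308025.00
horizontal leg | 4860.00 | 85.50 | 18.00 | 415530.00 | 87480.00
Σ | 8190.00 |  |  | 445500.00 | 395505.00
X̄ = 445500.00 / 8190.00 = 54.40 mm
Ȳ = 395505.00 / 8190.00 = 48.29 mm

X̄ = 54.40 mm, Ȳ = 48.29 mm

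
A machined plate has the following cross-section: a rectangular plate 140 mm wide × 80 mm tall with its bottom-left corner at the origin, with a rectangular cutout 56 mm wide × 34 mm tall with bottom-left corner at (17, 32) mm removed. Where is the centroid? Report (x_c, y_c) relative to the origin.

plate: A = 140 × 80 = 11200.00, centroid at (70.00, 40.00).
hole: A = −(56 × 34) = -1904.00, centroid at (45.00, 49.00).
ΣA = 9296.00 mm²
ΣAx_c = (11200.00)(70.00) + (-1904.00)(45.00) = 698320.00 mm³
ΣAy_c = (11200.00)(40.00) + (-1904.00)(49.00) = 354704.00 mm³
x_c = 698320.00 / 9296.00 = 75.12 mm
y_c = 354704.00 / 9296.00 = 38.16 mm

x_c = 75.12 mm, y_c = 38.16 mm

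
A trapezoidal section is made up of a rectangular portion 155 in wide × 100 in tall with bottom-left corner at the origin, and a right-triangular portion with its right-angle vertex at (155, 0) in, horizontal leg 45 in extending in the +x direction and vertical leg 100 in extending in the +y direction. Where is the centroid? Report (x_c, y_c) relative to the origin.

x_c = 89.23 in, y_c = 47.89 in

Part | A | x̄ᵢ | ȳᵢ | A·x̄ᵢ | A·ȳᵢ
rectangular portion | 15500.00 | 77.50 | 50.00 | 1201250.00 | 775000.00
triangular portion | 2250.00 | 170.00 | 33.33 | 382500.00 | 75000.00
Σ | 17750.00 |  |  | 1583750.00 | 850000.00
x_c = 1583750.00 / 17750.00 = 89.23 in
y_c = 850000.00 / 17750.00 = 47.89 in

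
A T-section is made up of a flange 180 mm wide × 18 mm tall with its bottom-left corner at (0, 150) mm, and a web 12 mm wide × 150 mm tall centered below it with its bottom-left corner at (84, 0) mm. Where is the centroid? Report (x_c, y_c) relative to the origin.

web: A = 12 × 150 = 1800.00, centroid at (90.00, 75.00).
flange: A = 180 × 18 = 3240.00, centroid at (90.00, 159.00).
ΣA = 5040.00 mm²
ΣAx_c = (1800.00)(90.00) + (3240.00)(90.00) = 453600.00 mm³
ΣAy_c = (1800.00)(75.00) + (3240.00)(159.00) = 650160.00 mm³
x_c = 453600.00 / 5040.00 = 90.00 mm
y_c = 650160.00 / 5040.00 = 129.00 mm

x_c = 90.00 mm, y_c = 129.00 mm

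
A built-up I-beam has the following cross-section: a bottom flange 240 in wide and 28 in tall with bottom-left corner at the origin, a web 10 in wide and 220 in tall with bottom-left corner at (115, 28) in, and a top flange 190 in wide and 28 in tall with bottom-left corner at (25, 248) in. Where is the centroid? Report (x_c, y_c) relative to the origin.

bottom flange: A = 240 × 28 = 6720.00, centroid at (120.00, 14.00).
web: A = 10 × 220 = 2200.00, centroid at (120.00, 138.00).
top flange: A = 190 × 28 = 5320.00, centroid at (120.00, 262.00).
ΣA = 14240.00 in², ΣAx_c = 1708800.00 in³, ΣAy_c = 1791520.00 in³.
x_c = 1708800.00/14240.00 = 120.00 in; y_c = 1791520.00/14240.00 = 125.81 in.

x_c = 120.00 in, y_c = 125.81 in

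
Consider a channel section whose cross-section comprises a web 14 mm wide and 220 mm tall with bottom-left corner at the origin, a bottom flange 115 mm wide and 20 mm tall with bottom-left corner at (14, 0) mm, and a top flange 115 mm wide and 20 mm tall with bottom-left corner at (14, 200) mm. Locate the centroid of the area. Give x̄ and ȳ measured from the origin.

web: A = 14 × 220 = 3080.00, centroid at (7.00, 110.00).
bottom flange: A = 115 × 20 = 2300.00, centroid at (71.50, 10.00).
top flange: A = 115 × 20 = 2300.00, centroid at (71.50, 210.00).
ΣA = 7680.00 mm², ΣAx̄ = 350460.00 mm³, ΣAȳ = 844800.00 mm³.
x̄ = 350460.00/7680.00 = 45.63 mm; ȳ = 844800.00/7680.00 = 110.00 mm.

x̄ = 45.63 mm, ȳ = 110.00 mm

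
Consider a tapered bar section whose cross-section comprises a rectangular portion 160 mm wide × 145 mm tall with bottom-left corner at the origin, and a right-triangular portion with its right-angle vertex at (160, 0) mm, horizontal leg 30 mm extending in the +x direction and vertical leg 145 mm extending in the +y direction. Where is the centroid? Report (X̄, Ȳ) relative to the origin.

rectangular portion: A = 160 × 145 = 23200.00, centroid at (80.00, 72.50).
triangular portion: A = ½·30·145 = 2175.00, centroid at (170.00, 48.33).
ΣA = 25375.00 mm²
ΣAX̄ = (23200.00)(80.00) + (2175.00)(170.00) = 2225750.00 mm³
ΣAȲ = (23200.00)(72.50) + (2175.00)(48.33) = 1787125.00 mm³
X̄ = 2225750.00 / 25375.00 = 87.71 mm
Ȳ = 1787125.00 / 25375.00 = 70.43 mm

X̄ = 87.71 mm, Ȳ = 70.43 mm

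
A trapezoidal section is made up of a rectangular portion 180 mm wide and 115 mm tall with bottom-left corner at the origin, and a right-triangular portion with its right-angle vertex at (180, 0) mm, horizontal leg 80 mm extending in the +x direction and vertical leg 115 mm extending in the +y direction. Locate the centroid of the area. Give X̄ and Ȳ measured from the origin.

rectangular portion: A = 180 × 115 = 20700.00, centroid at (90.00, 57.50).
triangular portion: A = ½·80·115 = 4600.00, centroid at (206.67, 38.33).
ΣA = 25300.00 mm², ΣAX̄ = 2813666.67 mm³, ΣAȲ = 1366583.33 mm³.
X̄ = 2813666.67/25300.00 = 111.21 mm; Ȳ = 1366583.33/25300.00 = 54.02 mm.

X̄ = 111.21 mm, Ȳ = 54.02 mm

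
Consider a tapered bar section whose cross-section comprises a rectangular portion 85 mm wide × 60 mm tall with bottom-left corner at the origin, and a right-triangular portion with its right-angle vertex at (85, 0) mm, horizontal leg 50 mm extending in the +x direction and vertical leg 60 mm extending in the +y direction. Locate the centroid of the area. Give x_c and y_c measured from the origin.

rectangular portion: A = 85 × 60 = 5100.00, centroid at (42.50, 30.00).
triangular portion: A = ½·50·60 = 1500.00, centroid at (101.67, 20.00).
ΣA = 6600.00 mm²
ΣAx_c = (5100.00)(42.50) + (1500.00)(101.67) = 369250.00 mm³
ΣAy_c = (5100.00)(30.00) + (1500.00)(20.00) = 183000.00 mm³
x_c = 369250.00 / 6600.00 = 55.95 mm
y_c = 183000.00 / 6600.00 = 27.73 mm

x_c = 55.95 mm, y_c = 27.73 mm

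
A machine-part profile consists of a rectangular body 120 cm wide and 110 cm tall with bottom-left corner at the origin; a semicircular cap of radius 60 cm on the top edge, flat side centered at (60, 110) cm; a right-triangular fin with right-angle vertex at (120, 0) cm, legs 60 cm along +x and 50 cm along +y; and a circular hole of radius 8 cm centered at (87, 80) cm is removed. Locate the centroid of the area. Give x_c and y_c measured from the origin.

x_c = 65.68 cm, y_c = 74.47 cm

rectangular body: A = 120 × 110 = 13200.00, centroid at (60.00, 55.00).
semicircular top: A = ½π·60² = 5654.87, centroid at (60.00, 135.46).
triangular fin: A = ½·60·50 = 1500.00, centroid at (140.00, 16.67).
hole: A = −π·8² = -201.06, centroid at (87.00, 80.00).
ΣA = 20153.80 cm², ΣAx_c = 1323799.62 cm³, ΣAy_c = 1500950.39 cm³.
x_c = 1323799.62/20153.80 = 65.68 cm; y_c = 1500950.39/20153.80 = 74.47 cm.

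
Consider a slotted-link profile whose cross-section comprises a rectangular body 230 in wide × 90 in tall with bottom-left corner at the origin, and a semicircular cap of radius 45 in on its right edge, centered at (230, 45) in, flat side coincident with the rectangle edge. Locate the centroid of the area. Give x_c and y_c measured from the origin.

rectangular body: A = 230 × 90 = 20700.00, centroid at (115.00, 45.00).
semicircular end: A = ½π·45² = 3180.86, centroid at (249.10, 45.00).
ΣA = 23880.86 in²
ΣAx_c = (20700.00)(115.00) + (3180.86)(249.10) = 3172848.39 in³
ΣAy_c = (20700.00)(45.00) + (3180.86)(45.00) = 1074638.82 in³
x_c = 3172848.39 / 23880.86 = 132.86 in
y_c = 1074638.82 / 23880.86 = 45.00 in

x_c = 132.86 in, y_c = 45.00 in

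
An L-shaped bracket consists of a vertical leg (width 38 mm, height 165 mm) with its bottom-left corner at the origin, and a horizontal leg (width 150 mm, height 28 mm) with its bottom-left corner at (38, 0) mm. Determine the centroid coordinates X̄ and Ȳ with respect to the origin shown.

vertical leg: A = 38 × 165 = 6270.00, centroid at (19.00, 82.50).
horizontal leg: A = 150 × 28 = 4200.00, centroid at (113.00, 14.00).
ΣA = 10470.00 mm²
ΣAX̄ = (6270.00)(19.00) + (4200.00)(113.00) = 593730.00 mm³
ΣAȲ = (6270.00)(82.50) + (4200.00)(14.00) = 576075.00 mm³
X̄ = 593730.00 / 10470.00 = 56.71 mm
Ȳ = 576075.00 / 10470.00 = 55.02 mm

X̄ = 56.71 mm, Ȳ = 55.02 mm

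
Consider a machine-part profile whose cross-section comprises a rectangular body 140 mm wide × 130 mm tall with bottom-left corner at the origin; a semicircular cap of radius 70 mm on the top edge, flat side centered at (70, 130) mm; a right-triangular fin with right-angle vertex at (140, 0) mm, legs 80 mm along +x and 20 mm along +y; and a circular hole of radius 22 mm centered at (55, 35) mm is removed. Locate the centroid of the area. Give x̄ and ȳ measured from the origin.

x̄ = 73.98 mm, ȳ = 93.91 mm

rectangular body: A = 140 × 130 = 18200.00, centroid at (70.00, 65.00).
semicircular top: A = ½π·70² = 7696.90, centroid at (70.00, 159.71).
triangular fin: A = ½·80·20 = 800.00, centroid at (166.67, 6.67).
hole: A = −π·22² = -1520.53, centroid at (55.00, 35.00).
ΣA = 25176.37 mm², ΣAx̄ = 1862487.28 mm³, ΣAȳ = 2364378.68 mm³.
x̄ = 1862487.28/25176.37 = 73.98 mm; ȳ = 2364378.68/25176.37 = 93.91 mm.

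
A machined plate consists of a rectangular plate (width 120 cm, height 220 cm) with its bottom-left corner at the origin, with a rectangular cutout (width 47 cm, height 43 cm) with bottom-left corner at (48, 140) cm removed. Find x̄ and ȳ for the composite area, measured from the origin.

plate: A = 120 × 220 = 26400.00, centroid at (60.00, 110.00).
hole: A = −(47 × 43) = -2021.00, centroid at (71.50, 161.50).
ΣA = 24379.00 cm²
ΣAx̄ = (26400.00)(60.00) + (-2021.00)(71.50) = 1439498.50 cm³
ΣAȳ = (26400.00)(110.00) + (-2021.00)(161.50) = 2577608.50 cm³
x̄ = 1439498.50 / 24379.00 = 59.05 cm
ȳ = 2577608.50 / 24379.00 = 105.73 cm

x̄ = 59.05 cm, ȳ = 105.73 cm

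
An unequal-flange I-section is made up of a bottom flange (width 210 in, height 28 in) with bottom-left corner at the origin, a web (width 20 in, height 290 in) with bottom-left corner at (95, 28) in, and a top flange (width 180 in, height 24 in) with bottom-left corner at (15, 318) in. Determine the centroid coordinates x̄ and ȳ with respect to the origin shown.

x̄ = 105.00 in, ȳ = 156.96 in

Part | A | x̄ᵢ | ȳᵢ | A·x̄ᵢ | A·ȳᵢ
bottom flange | 5880.00 | 105.00 | 14.00 | 617400.00 | 82320.00
web | 5800.00 | 105.00 | 173.00 | 609000.00 | 1003400.00
top flange | 4320.00 | 105.00 | 330.00 | 453600.00 | 1425600.00
Σ | 16000.00 |  |  | 1680000.00 | 2511320.00
x̄ = 1680000.00 / 16000.00 = 105.00 in
ȳ = 2511320.00 / 16000.00 = 156.96 in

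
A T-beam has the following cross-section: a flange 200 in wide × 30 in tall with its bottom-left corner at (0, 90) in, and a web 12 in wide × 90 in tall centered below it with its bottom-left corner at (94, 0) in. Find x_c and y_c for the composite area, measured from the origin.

web: A = 12 × 90 = 1080.00, centroid at (100.00, 45.00).
flange: A = 200 × 30 = 6000.00, centroid at (100.00, 105.00).
ΣA = 7080.00 in², ΣAx_c = 708000.00 in³, ΣAy_c = 678600.00 in³.
x_c = 708000.00/7080.00 = 100.00 in; y_c = 678600.00/7080.00 = 95.85 in.

x_c = 100.00 in, y_c = 95.85 in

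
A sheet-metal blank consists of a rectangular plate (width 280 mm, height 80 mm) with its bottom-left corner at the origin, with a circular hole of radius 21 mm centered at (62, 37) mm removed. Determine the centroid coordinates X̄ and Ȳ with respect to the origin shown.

X̄ = 145.14 mm, Ȳ = 40.20 mm

plate: A = 280 × 80 = 22400.00, centroid at (140.00, 40.00).
hole: A = −π·21² = -1385.44, centroid at (62.00, 37.00).
ΣA = 21014.56 mm², ΣAX̄ = 3050102.57 mm³, ΣAȲ = 844738.63 mm³.
X̄ = 3050102.57/21014.56 = 145.14 mm; Ȳ = 844738.63/21014.56 = 40.20 mm.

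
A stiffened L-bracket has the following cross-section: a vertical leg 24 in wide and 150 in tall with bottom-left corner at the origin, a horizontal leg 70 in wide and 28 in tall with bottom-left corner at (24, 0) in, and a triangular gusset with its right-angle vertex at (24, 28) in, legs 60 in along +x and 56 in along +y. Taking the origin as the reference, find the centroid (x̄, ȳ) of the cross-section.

vertical leg: A = 24 × 150 = 3600.00, centroid at (12.00, 75.00).
horizontal leg: A = 70 × 28 = 1960.00, centroid at (59.00, 14.00).
gusset: A = ½·60·56 = 1680.00, centroid at (44.00, 46.67).
ΣA = 7240.00 in², ΣAx̄ = 232760.00 in³, ΣAȳ = 375840.00 in³.
x̄ = 232760.00/7240.00 = 32.15 in; ȳ = 375840.00/7240.00 = 51.91 in.

x̄ = 32.15 in, ȳ = 51.91 in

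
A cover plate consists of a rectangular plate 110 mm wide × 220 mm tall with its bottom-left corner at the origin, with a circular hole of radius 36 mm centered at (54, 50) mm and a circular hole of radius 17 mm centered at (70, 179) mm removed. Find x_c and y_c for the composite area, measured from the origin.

x_c = 54.50 mm, y_c = 119.45 mm

plate: A = 110 × 220 = 24200.00, centroid at (55.00, 110.00).
hole 1: A = −π·36² = -4071.50, centroid at (54.00, 50.00).
hole 2: A = −π·17² = -907.92, centroid at (70.00, 179.00).
ΣA = 19220.58 mm², ΣAx_c = 1047584.36 mm³, ΣAy_c = 2295907.07 mm³.
x_c = 1047584.36/19220.58 = 54.50 mm; y_c = 2295907.07/19220.58 = 119.45 mm.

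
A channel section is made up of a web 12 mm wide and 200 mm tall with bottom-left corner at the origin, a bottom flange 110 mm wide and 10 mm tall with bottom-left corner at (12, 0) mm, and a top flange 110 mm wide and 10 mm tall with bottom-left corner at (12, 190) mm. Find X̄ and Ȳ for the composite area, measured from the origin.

web: A = 12 × 200 = 2400.00, centroid at (6.00, 100.00).
bottom flange: A = 110 × 10 = 1100.00, centroid at (67.00, 5.00).
top flange: A = 110 × 10 = 1100.00, centroid at (67.00, 195.00).
ΣA = 4600.00 mm²
ΣAX̄ = (2400.00)(6.00) + (1100.00)(67.00) + (1100.00)(67.00) = 161800.00 mm³
ΣAȲ = (2400.00)(100.00) + (1100.00)(5.00) + (1100.00)(195.00) = 460000.00 mm³
X̄ = 161800.00 / 4600.00 = 35.17 mm
Ȳ = 460000.00 / 4600.00 = 100.00 mm

X̄ = 35.17 mm, Ȳ = 100.00 mm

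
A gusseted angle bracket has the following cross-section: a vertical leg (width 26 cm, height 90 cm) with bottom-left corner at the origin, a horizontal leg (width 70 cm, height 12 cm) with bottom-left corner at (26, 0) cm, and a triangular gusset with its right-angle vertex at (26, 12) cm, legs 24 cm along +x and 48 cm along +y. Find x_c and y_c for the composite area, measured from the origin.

Part | A | x̄ᵢ | ȳᵢ | A·x̄ᵢ | A·ȳᵢ
vertical leg | 2340.00 | 13.00 | 45.00 | 30420.00 | 105300.00
horizontal leg | 840.00 | 61.00 | 6.00 | 51240.00 | 5040.00
gusset | 576.00 | 34.00 | 28.00 | 19584.00 | 16128.00
Σ | 3756.00 |  |  | 101244.00 | 126468.00
x_c = 101244.00 / 3756.00 = 26.96 cm
y_c = 126468.00 / 3756.00 = 33.67 cm

x_c = 26.96 cm, y_c = 33.67 cm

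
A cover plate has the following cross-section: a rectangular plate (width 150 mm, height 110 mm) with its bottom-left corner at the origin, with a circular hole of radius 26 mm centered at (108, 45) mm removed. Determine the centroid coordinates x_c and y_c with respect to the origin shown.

plate: A = 150 × 110 = 16500.00, centroid at (75.00, 55.00).
hole: A = −π·26² = -2123.72, centroid at (108.00, 45.00).
ΣA = 14376.28 mm²
ΣAx_c = (16500.00)(75.00) + (-2123.72)(108.00) = 1008138.60 mm³
ΣAy_c = (16500.00)(55.00) + (-2123.72)(45.00) = 811932.75 mm³
x_c = 1008138.60 / 14376.28 = 70.13 mm
y_c = 811932.75 / 14376.28 = 56.48 mm

x_c = 70.13 mm, y_c = 56.48 mm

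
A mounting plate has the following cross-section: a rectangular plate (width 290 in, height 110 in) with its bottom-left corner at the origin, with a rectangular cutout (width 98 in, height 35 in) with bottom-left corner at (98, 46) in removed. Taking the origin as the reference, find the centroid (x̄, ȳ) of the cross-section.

x̄ = 144.76 in, ȳ = 53.98 in

plate: A = 290 × 110 = 31900.00, centroid at (145.00, 55.00).
hole: A = −(98 × 35) = -3430.00, centroid at (147.00, 63.50).
ΣA = 28470.00 in²
ΣAx̄ = (31900.00)(145.00) + (-3430.00)(147.00) = 4121290.00 in³
ΣAȳ = (31900.00)(55.00) + (-3430.00)(63.50) = 1536695.00 in³
x̄ = 4121290.00 / 28470.00 = 144.76 in
ȳ = 1536695.00 / 28470.00 = 53.98 in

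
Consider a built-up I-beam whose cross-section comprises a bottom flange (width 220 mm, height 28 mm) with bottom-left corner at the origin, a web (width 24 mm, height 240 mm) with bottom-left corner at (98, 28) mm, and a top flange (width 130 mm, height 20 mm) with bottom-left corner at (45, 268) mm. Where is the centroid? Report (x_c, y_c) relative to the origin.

Part | A | x̄ᵢ | ȳᵢ | A·x̄ᵢ | A·ȳᵢ
bottom flange | 6160.00 | 110.00 | 14.00 | 677600.00 | 86240.00
web | 5760.00 | 110.00 | 148.00 | 633600.00 | 852480.00
top flange | 2600.00 | 110.00 | 278.00 | 286000.00 | 722800.00
Σ | 14520.00 |  |  | 1597200.00 | 1661520.00
x_c = 1597200.00 / 14520.00 = 110.00 mm
y_c = 1661520.00 / 14520.00 = 114.43 mm

x_c = 110.00 mm, y_c = 114.43 mm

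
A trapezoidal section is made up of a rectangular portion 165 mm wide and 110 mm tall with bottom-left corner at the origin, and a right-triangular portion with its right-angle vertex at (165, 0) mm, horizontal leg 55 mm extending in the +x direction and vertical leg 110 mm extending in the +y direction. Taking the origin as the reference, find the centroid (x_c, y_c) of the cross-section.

rectangular portion: A = 165 × 110 = 18150.00, centroid at (82.50, 55.00).
triangular portion: A = ½·55·110 = 3025.00, centroid at (183.33, 36.67).
ΣA = 21175.00 mm²
ΣAx_c = (18150.00)(82.50) + (3025.00)(183.33) = 2051958.33 mm³
ΣAy_c = (18150.00)(55.00) + (3025.00)(36.67) = 1109166.67 mm³
x_c = 2051958.33 / 21175.00 = 96.90 mm
y_c = 1109166.67 / 21175.00 = 52.38 mm

x_c = 96.90 mm, y_c = 52.38 mm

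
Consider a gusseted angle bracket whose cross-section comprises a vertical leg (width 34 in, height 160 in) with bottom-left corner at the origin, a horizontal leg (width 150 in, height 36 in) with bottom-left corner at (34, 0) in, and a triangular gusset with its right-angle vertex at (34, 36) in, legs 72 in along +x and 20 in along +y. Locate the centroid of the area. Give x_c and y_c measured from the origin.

x_c = 62.53 in, y_c = 48.71 in

vertical leg: A = 34 × 160 = 5440.00, centroid at (17.00, 80.00).
horizontal leg: A = 150 × 36 = 5400.00, centroid at (109.00, 18.00).
gusset: A = ½·72·20 = 720.00, centroid at (58.00, 42.67).
ΣA = 11560.00 in²
ΣAx_c = (5440.00)(17.00) + (5400.00)(109.00) + (720.00)(58.00) = 722840.00 in³
ΣAy_c = (5440.00)(80.00) + (5400.00)(18.00) + (720.00)(42.67) = 563120.00 in³
x_c = 722840.00 / 11560.00 = 62.53 in
y_c = 563120.00 / 11560.00 = 48.71 in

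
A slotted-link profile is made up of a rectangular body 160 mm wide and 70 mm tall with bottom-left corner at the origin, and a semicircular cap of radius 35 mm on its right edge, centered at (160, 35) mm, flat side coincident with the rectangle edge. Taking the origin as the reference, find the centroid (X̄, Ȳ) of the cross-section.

Part | A | x̄ᵢ | ȳᵢ | A·x̄ᵢ | A·ȳᵢ
rectangular body | 11200.00 | 80.00 | 35.00 | 896000.00 | 392000.00
semicircular end | 1924.23 | 174.85 | 35.00 | 336459.41 | 67347.89
Σ | 13124.23 |  |  | 1232459.41 | 459347.89
X̄ = 1232459.41 / 13124.23 = 93.91 mm
Ȳ = 459347.89 / 13124.23 = 35.00 mm

X̄ = 93.91 mm, Ȳ = 35.00 mm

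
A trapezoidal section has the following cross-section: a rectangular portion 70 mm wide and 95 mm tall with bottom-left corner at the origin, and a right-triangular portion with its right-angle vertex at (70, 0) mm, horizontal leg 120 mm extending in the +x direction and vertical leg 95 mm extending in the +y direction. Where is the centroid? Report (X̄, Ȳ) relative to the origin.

X̄ = 69.62 mm, Ȳ = 40.19 mm

Part | A | x̄ᵢ | ȳᵢ | A·x̄ᵢ | A·ȳᵢ
rectangular portion | 6650.00 | 35.00 | 47.50 | 232750.00 | 315875.00
triangular portion | 5700.00 | 110.00 | 31.67 | 627000.00 | 180500.00
Σ | 12350.00 |  |  | 859750.00 | 496375.00
X̄ = 859750.00 / 12350.00 = 69.62 mm
Ȳ = 496375.00 / 12350.00 = 40.19 mm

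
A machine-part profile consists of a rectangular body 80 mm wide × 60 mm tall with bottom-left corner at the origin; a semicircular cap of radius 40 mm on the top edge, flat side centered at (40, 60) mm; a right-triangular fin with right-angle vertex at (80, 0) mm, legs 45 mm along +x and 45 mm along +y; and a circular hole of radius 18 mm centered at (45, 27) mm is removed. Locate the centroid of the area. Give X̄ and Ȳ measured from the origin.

X̄ = 46.92 mm, Ȳ = 44.50 mm

rectangular body: A = 80 × 60 = 4800.00, centroid at (40.00, 30.00).
semicircular top: A = ½π·40² = 2513.27, centroid at (40.00, 76.98).
triangular fin: A = ½·45·45 = 1012.50, centroid at (95.00, 15.00).
hole: A = −π·18² = -1017.88, centroid at (45.00, 27.00).
ΣA = 7307.90 mm²
ΣAX̄ = (4800.00)(40.00) + (2513.27)(40.00) + (1012.50)(95.00) + (-1017.88)(45.00) = 342914.04 mm³
ΣAȲ = (4800.00)(30.00) + (2513.27)(76.98) + (1012.50)(15.00) + (-1017.88)(27.00) = 325167.96 mm³
X̄ = 342914.04 / 7307.90 = 46.92 mm
Ȳ = 325167.96 / 7307.90 = 44.50 mm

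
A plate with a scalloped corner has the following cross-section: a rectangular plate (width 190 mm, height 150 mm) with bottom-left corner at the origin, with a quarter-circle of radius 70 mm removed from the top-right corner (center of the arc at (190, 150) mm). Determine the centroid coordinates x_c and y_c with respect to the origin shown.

x_c = 84.81 mm, y_c = 67.93 mm

Part | A | x̄ᵢ | ȳᵢ | A·x̄ᵢ | A·ȳᵢ
plate | 28500.00 | 95.00 | 75.00 | 2707500.00 | 2137500.00
removed quarter-circle | -3848.45 | 160.29 | 120.29 | -616872.36 | -462934.32
Σ | 24651.55 |  |  | 2090627.64 | 1674565.68
x_c = 2090627.64 / 24651.55 = 84.81 mm
y_c = 1674565.68 / 24651.55 = 67.93 mm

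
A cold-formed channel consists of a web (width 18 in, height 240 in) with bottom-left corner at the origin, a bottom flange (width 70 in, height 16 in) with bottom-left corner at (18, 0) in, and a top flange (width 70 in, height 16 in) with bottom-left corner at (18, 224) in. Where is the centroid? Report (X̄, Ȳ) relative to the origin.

X̄ = 24.02 in, Ȳ = 120.00 in

web: A = 18 × 240 = 4320.00, centroid at (9.00, 120.00).
bottom flange: A = 70 × 16 = 1120.00, centroid at (53.00, 8.00).
top flange: A = 70 × 16 = 1120.00, centroid at (53.00, 232.00).
ΣA = 6560.00 in², ΣAX̄ = 157600.00 in³, ΣAȲ = 787200.00 in³.
X̄ = 157600.00/6560.00 = 24.02 in; Ȳ = 787200.00/6560.00 = 120.00 in.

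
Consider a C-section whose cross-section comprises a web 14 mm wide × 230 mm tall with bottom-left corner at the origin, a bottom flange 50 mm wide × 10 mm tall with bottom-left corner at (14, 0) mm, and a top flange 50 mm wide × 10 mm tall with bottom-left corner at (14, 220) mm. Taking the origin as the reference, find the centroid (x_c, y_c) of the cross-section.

x_c = 14.58 mm, y_c = 115.00 mm

web: A = 14 × 230 = 3220.00, centroid at (7.00, 115.00).
bottom flange: A = 50 × 10 = 500.00, centroid at (39.00, 5.00).
top flange: A = 50 × 10 = 500.00, centroid at (39.00, 225.00).
ΣA = 4220.00 mm²
ΣAx_c = (3220.00)(7.00) + (500.00)(39.00) + (500.00)(39.00) = 61540.00 mm³
ΣAy_c = (3220.00)(115.00) + (500.00)(5.00) + (500.00)(225.00) = 485300.00 mm³
x_c = 61540.00 / 4220.00 = 14.58 mm
y_c = 485300.00 / 4220.00 = 115.00 mm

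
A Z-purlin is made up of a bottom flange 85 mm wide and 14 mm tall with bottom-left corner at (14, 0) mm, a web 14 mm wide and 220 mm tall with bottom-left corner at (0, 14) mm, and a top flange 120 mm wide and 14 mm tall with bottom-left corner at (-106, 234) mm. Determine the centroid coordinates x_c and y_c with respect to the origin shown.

Part | A | x̄ᵢ | ȳᵢ | A·x̄ᵢ | A·ȳᵢ
bottom flange | 1190.00 | 56.50 | 7.00 | 67235.00 | 8330.00
web | 3080.00 | 7.00 | 124.00 | 21560.00 | 381920.00
top flange | 1680.00 | -46.00 | 241.00 | -77280.00 | 404880.00
Σ | 5950.00 |  |  | 11515.00 | 795130.00
x_c = 11515.00 / 5950.00 = 1.94 mm
y_c = 795130.00 / 5950.00 = 133.64 mm

x_c = 1.94 mm, y_c = 133.64 mm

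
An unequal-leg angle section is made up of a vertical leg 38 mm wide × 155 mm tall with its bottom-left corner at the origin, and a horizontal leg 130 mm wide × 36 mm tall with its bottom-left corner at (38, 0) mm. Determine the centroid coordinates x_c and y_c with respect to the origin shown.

Part | A | x̄ᵢ | ȳᵢ | A·x̄ᵢ | A·ȳᵢ
vertical leg | 5890.00 | 19.00 | 77.50 | 111910.00 | 456475.00
horizontal leg | 4680.00 | 103.00 | 18.00 | 482040.00 | 84240.00
Σ | 10570.00 |  |  | 593950.00 | 540715.00
x_c = 593950.00 / 10570.00 = 56.19 mm
y_c = 540715.00 / 10570.00 = 51.16 mm

x_c = 56.19 mm, y_c = 51.16 mm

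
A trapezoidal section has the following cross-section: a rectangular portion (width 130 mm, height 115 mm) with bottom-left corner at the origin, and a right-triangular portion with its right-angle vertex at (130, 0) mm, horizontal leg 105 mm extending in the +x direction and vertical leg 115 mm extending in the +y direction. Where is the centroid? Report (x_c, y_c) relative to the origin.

rectangular portion: A = 130 × 115 = 14950.00, centroid at (65.00, 57.50).
triangular portion: A = ½·105·115 = 6037.50, centroid at (165.00, 38.33).
ΣA = 20987.50 mm², ΣAx_c = 1967937.50 mm³, ΣAy_c = 1091062.50 mm³.
x_c = 1967937.50/20987.50 = 93.77 mm; y_c = 1091062.50/20987.50 = 51.99 mm.

x_c = 93.77 mm, y_c = 51.99 mm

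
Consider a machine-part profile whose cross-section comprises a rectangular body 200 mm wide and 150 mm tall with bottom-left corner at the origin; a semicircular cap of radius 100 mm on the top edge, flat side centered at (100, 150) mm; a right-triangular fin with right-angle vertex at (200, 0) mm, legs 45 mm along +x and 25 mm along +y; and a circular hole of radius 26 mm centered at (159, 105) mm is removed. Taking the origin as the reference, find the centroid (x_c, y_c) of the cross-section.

x_c = 98.63 mm, y_c = 114.49 mm

rectangular body: A = 200 × 150 = 30000.00, centroid at (100.00, 75.00).
semicircular top: A = ½π·100² = 15707.96, centroid at (100.00, 192.44).
triangular fin: A = ½·45·25 = 562.50, centroid at (215.00, 8.33).
hole: A = −π·26² = -2123.72, centroid at (159.00, 105.00).
ΣA = 44146.75 mm², ΣAx_c = 4354062.88 mm³, ΣAy_c = 5054558.41 mm³.
x_c = 4354062.88/44146.75 = 98.63 mm; y_c = 5054558.41/44146.75 = 114.49 mm.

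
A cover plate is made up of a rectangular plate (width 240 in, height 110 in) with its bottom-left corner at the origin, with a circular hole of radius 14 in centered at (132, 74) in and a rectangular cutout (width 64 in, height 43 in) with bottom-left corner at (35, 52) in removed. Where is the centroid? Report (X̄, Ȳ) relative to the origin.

Part | A | x̄ᵢ | ȳᵢ | A·x̄ᵢ | A·ȳᵢ
plate | 26400.00 | 120.00 | 55.00 | 3168000.00 | 1452000.00
hole 1 | -615.75 | 132.00 | 74.00 | -81279.29 | -45565.66
hole 2 | -2752.00 | 67.00 | 73.50 | -184384.00 | -202272.00
Σ | 23032.25 |  |  | 2902336.71 | 1204162.34
X̄ = 2902336.71 / 23032.25 = 126.01 in
Ȳ = 1204162.34 / 23032.25 = 52.28 in

X̄ = 126.01 in, Ȳ = 52.28 in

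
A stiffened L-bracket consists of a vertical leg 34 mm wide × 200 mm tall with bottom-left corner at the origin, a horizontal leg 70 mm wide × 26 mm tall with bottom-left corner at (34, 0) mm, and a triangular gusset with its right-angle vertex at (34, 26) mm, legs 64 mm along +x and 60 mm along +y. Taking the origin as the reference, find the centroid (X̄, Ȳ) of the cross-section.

X̄ = 32.96 mm, Ȳ = 75.14 mm

vertical leg: A = 34 × 200 = 6800.00, centroid at (17.00, 100.00).
horizontal leg: A = 70 × 26 = 1820.00, centroid at (69.00, 13.00).
gusset: A = ½·64·60 = 1920.00, centroid at (55.33, 46.00).
ΣA = 10540.00 mm²
ΣAX̄ = (6800.00)(17.00) + (1820.00)(69.00) + (1920.00)(55.33) = 347420.00 mm³
ΣAȲ = (6800.00)(100.00) + (1820.00)(13.00) + (1920.00)(46.00) = 791980.00 mm³
X̄ = 347420.00 / 10540.00 = 32.96 mm
Ȳ = 791980.00 / 10540.00 = 75.14 mm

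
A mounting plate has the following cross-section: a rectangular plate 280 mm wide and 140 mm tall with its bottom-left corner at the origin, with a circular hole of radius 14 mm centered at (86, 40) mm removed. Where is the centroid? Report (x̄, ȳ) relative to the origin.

x̄ = 140.86 mm, ȳ = 70.48 mm

plate: A = 280 × 140 = 39200.00, centroid at (140.00, 70.00).
hole: A = −π·14² = -615.75, centroid at (86.00, 40.00).
ΣA = 38584.25 mm², ΣAx̄ = 5435045.31 mm³, ΣAȳ = 2719369.91 mm³.
x̄ = 5435045.31/38584.25 = 140.86 mm; ȳ = 2719369.91/38584.25 = 70.48 mm.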